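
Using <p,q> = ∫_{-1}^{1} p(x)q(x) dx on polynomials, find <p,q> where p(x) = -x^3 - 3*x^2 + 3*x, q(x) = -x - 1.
<p,q> = 2/5

Expand the product: p(x)·q(x) = x^4 + 4*x^3 - 3*x.
∫_{-1}^{1} of each monomial x^k gives [2/(k+1) if k even, 0 if k odd]. Integrating term-by-term (or equivalently evaluating the antiderivative F(x) = x^5/5 + x^4 - 3*x^2/2 at the endpoints):
  F(1) − F(−1) = -3/10 − (-7/10) = 2/5.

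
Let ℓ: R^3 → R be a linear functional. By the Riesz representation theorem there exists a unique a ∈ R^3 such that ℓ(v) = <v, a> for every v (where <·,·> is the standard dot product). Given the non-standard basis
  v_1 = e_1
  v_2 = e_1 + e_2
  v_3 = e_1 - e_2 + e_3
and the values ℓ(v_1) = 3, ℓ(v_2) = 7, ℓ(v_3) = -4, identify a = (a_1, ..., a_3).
a = (3, 4, -3)

Write a = (a_1, ..., a_3) in the standard basis. For each basis vector v_i, ℓ(v_i) = <v_i, a> is a linear equation in the a_j's. Collect the n equations into a matrix system V a = ℓ, where row i of V is v_i (expressed in the standard basis). Since V is invertible (lower-triangular with 1s on the diagonal, up to permutation), solve by back-substitution:
  V =
[[1, 0, 0],
 [1, 1, 0],
 [1, -1, 1]]
  V a = (3, 7, -4)
Solving gives a = (3, 4, -3).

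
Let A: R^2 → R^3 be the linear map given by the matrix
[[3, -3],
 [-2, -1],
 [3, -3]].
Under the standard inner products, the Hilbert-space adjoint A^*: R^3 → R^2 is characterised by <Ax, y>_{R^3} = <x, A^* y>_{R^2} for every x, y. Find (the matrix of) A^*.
A^* = A^T =
[[3, -2, 3],
 [-3, -1, -3]]

For real matrices with standard dot products, the defining identity <Ax, y> = <x, A^* y> gives (Ax)^T y = x^T (A^*) y, i.e. x^T A^T y = x^T (A^*) y. Since this holds for all x, y, we must have A^* = A^T. Therefore
A^* =
[[3, -2, 3],
 [-3, -1, -3]].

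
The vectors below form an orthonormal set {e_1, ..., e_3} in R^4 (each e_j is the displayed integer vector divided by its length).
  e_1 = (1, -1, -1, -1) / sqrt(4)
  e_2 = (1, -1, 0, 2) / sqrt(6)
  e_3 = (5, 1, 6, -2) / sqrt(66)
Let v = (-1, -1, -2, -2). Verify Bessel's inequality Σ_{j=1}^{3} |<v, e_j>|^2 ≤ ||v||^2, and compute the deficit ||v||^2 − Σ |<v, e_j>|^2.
Σ |<v, e_j>|^2 = 106/11; ||v||^2 = 10; deficit = 4/11

Write each e_j = u_j / sqrt(<u_j, u_j>) where u_j is the displayed integer vector. Then <v, e_j> = <v, u_j> / sqrt(<u_j, u_j>), so |<v, e_j>|^2 = <v, u_j>^2 / <u_j, u_j>.
Coefficients: <v, e_1> = 4/sqrt(4), <v, e_2> = -4/sqrt(6), <v, e_3> = -14/sqrt(66).
Square and sum: Σ |<v, e_j>|^2 = 106/11.
Compute ||v||^2 = v·v = 10.
Deficit = 10 − 106/11 = 4/11 ≥ 0, confirming Bessel's inequality. (The deficit equals ||v − Σ <v,e_j> e_j||^2, the squared distance from v to span{e_j}.)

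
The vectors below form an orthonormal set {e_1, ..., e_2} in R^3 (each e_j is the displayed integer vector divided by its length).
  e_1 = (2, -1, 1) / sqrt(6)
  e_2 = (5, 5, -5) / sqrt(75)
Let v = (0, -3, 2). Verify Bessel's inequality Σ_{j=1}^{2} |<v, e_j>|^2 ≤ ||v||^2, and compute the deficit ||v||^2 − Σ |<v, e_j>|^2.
Σ |<v, e_j>|^2 = 25/2; ||v||^2 = 13; deficit = 1/2

Write each e_j = u_j / sqrt(<u_j, u_j>) where u_j is the displayed integer vector. Then <v, e_j> = <v, u_j> / sqrt(<u_j, u_j>), so |<v, e_j>|^2 = <v, u_j>^2 / <u_j, u_j>.
Coefficients: <v, e_1> = 5/sqrt(6), <v, e_2> = -25/sqrt(75).
Square and sum: Σ |<v, e_j>|^2 = 25/2.
Compute ||v||^2 = v·v = 13.
Deficit = 13 − 25/2 = 1/2 ≥ 0, confirming Bessel's inequality. (The deficit equals ||v − Σ <v,e_j> e_j||^2, the squared distance from v to span{e_j}.)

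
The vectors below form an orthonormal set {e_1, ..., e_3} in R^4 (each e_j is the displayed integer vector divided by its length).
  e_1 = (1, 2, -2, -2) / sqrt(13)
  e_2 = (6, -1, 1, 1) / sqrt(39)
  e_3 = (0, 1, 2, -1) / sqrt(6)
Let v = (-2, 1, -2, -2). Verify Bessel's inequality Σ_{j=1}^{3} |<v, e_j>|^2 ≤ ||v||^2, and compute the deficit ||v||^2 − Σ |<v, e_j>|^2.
Σ |<v, e_j>|^2 = 25/2; ||v||^2 = 13; deficit = 1/2

Write each e_j = u_j / sqrt(<u_j, u_j>) where u_j is the displayed integer vector. Then <v, e_j> = <v, u_j> / sqrt(<u_j, u_j>), so |<v, e_j>|^2 = <v, u_j>^2 / <u_j, u_j>.
Coefficients: <v, e_1> = 8/sqrt(13), <v, e_2> = -17/sqrt(39), <v, e_3> = -1/sqrt(6).
Square and sum: Σ |<v, e_j>|^2 = 25/2.
Compute ||v||^2 = v·v = 13.
Deficit = 13 − 25/2 = 1/2 ≥ 0, confirming Bessel's inequality. (The deficit equals ||v − Σ <v,e_j> e_j||^2, the squared distance from v to span{e_j}.)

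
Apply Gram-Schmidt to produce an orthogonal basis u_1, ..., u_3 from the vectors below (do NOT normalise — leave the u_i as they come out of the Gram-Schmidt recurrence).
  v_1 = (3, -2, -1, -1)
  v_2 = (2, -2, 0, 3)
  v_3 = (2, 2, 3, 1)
Orthogonal basis:
  u_1 = (3, -2, -1, -1)
  u_2 = (3/5, -16/15, 7/15, 52/15)
  u_3 = (459/206, 210/103, 563/206, -13/103)

Apply the Gram-Schmidt recurrence
  u_1 = v_1
  u_i = v_i − Σ_{j<i} ((v_i · u_j) / (u_j · u_j)) · u_j.

Step by step this gives:
  u_1 = (3, -2, -1, -1)
  u_2 = (3/5, -16/15, 7/15, 52/15)
  u_3 = (459/206, 210/103, 563/206, -13/103)

Orthogonality check:
  u_2 · u_1 = 0 (should be 0)
  u_3 · u_1 = 0 (should be 0)
  u_3 · u_2 = 0 (should be 0)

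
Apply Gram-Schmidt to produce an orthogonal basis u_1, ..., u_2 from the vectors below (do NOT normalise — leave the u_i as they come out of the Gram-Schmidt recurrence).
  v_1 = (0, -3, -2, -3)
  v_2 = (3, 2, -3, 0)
Orthogonal basis:
  u_1 = (0, -3, -2, -3)
  u_2 = (3, 2, -3, 0)

Apply the Gram-Schmidt recurrence
  u_1 = v_1
  u_i = v_i − Σ_{j<i} ((v_i · u_j) / (u_j · u_j)) · u_j.

Step by step this gives:
  u_1 = (0, -3, -2, -3)
  u_2 = (3, 2, -3, 0)

Orthogonality check:
  u_2 · u_1 = 0 (should be 0)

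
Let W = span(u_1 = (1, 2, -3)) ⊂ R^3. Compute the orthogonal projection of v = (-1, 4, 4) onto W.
proj_W(v) = (-5/14, -5/7, 15/14)

Set up U = [u_1 | ... | u_1] ∈ R^(3×1). The projector onto W = col(U) is P = U (U^T U)^(-1) U^T.
Compute U^T U =
  [14],
and U^T v = (-5).
Solve U^T U · c = U^T v for the coefficients: c = (-5/14). The projection is proj_W(v) = U c.
Check: (v - proj_W(v)) · u_1 = 0  (should be 0).
Result: proj_W(v) = (-5/14, -5/7, 15/14).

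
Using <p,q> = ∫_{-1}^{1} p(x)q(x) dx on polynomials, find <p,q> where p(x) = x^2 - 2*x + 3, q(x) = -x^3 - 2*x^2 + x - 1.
<p,q> = -12

Expand the product: p(x)·q(x) = -x^5 + 2*x^3 - 9*x^2 + 5*x - 3.
∫_{-1}^{1} of each monomial x^k gives [2/(k+1) if k even, 0 if k odd]. Integrating term-by-term (or equivalently evaluating the antiderivative F(x) = -x^6/6 + x^4/2 - 3*x^3 + 5*x^2/2 - 3*x at the endpoints):
  F(1) − F(−1) = -19/6 − (53/6) = -12.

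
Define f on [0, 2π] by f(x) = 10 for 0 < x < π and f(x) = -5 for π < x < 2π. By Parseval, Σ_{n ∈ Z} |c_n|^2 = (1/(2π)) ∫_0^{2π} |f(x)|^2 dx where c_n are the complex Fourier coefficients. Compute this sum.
Σ |c_n|^2 = 125/2

Parseval equates the L^2 energy of f (normalised by 1/(2π)) with the ℓ^2 sum of its Fourier coefficients: (1/(2π)) ∫_0^{2π} |f|^2 = Σ |c_n|^2.
Compute the left side: (1/(2π)) [∫_0^π 10^2 dx + ∫_π^{2π} (-5)^2 dx] = (1/(2π)) · (100π + 25π) = (100 + 25)/2 = 125/2.
So Σ_{n ∈ Z} |c_n|^2 = 125/2.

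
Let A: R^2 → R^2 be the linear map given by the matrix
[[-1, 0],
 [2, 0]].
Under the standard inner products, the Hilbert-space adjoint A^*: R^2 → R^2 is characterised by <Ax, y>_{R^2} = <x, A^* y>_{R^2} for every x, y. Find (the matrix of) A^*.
A^* = A^T =
[[-1, 2],
 [0, 0]]

For real matrices with standard dot products, the defining identity <Ax, y> = <x, A^* y> gives (Ax)^T y = x^T (A^*) y, i.e. x^T A^T y = x^T (A^*) y. Since this holds for all x, y, we must have A^* = A^T. Therefore
A^* =
[[-1, 2],
 [0, 0]].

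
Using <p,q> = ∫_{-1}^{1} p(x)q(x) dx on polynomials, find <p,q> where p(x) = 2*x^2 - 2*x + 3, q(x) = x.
<p,q> = -4/3

Expand the product: p(x)·q(x) = 2*x^3 - 2*x^2 + 3*x.
∫_{-1}^{1} of each monomial x^k gives [2/(k+1) if k even, 0 if k odd]. Integrating term-by-term (or equivalently evaluating the antiderivative F(x) = x^4/2 - 2*x^3/3 + 3*x^2/2 at the endpoints):
  F(1) − F(−1) = 4/3 − (8/3) = -4/3.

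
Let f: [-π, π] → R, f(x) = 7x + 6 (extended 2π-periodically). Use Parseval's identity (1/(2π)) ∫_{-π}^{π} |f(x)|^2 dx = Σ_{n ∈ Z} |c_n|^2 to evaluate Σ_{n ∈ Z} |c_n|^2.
Σ |c_n|^2 = 49π^2/3 + 36

Expand and integrate term by term over [-π, π]:
  ∫ (7x)^2 dx = 49·(2π^3/3); ∫ 2·7·(6)·x dx = 0 (odd integrand); ∫ 6^2 dx = 36·2π.
So (1/(2π)) ∫_{-π}^{π} (7x + 6)^2 dx = 49π^2/3 + 36 = 49π^2/3 + 36.
Parseval ⇒ Σ |c_n|^2 = 49π^2/3 + 36.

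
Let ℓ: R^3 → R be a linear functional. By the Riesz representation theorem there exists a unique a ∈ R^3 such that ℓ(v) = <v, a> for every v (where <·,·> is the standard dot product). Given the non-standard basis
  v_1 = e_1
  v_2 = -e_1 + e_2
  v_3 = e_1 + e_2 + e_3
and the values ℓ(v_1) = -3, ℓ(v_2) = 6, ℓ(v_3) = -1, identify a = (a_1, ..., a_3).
a = (-3, 3, -1)

Write a = (a_1, ..., a_3) in the standard basis. For each basis vector v_i, ℓ(v_i) = <v_i, a> is a linear equation in the a_j's. Collect the n equations into a matrix system V a = ℓ, where row i of V is v_i (expressed in the standard basis). Since V is invertible (lower-triangular with 1s on the diagonal, up to permutation), solve by back-substitution:
  V =
[[1, 0, 0],
 [-1, 1, 0],
 [1, 1, 1]]
  V a = (-3, 6, -1)
Solving gives a = (-3, 3, -1).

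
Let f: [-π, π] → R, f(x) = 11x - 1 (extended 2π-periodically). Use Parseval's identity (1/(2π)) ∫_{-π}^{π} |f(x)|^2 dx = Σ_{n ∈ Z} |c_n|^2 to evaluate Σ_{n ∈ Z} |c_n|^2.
Σ |c_n|^2 = 121π^2/3 + 1

Expand and integrate term by term over [-π, π]:
  ∫ (11x)^2 dx = 121·(2π^3/3); ∫ 2·11·(-1)·x dx = 0 (odd integrand); ∫ (-1)^2 dx = 1·2π.
So (1/(2π)) ∫_{-π}^{π} (11x - 1)^2 dx = 121π^2/3 + 1 = 121π^2/3 + 1.
Parseval ⇒ Σ |c_n|^2 = 121π^2/3 + 1.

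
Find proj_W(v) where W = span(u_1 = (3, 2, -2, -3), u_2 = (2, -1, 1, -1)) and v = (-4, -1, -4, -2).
proj_W(v) = (-333/157, 324/157, -324/157, 99/157)

Set up U = [u_1 | ... | u_2] ∈ R^(4×2). The projector onto W = col(U) is P = U (U^T U)^(-1) U^T.
Compute U^T U =
  [26, 5]
  [5, 7],
and U^T v = (0, -9).
Solve U^T U · c = U^T v for the coefficients: c = (45/157, -234/157). The projection is proj_W(v) = U c.
Check: (v - proj_W(v)) · u_1 = 0  (should be 0).
Check: (v - proj_W(v)) · u_2 = 0  (should be 0).
Result: proj_W(v) = (-333/157, 324/157, -324/157, 99/157).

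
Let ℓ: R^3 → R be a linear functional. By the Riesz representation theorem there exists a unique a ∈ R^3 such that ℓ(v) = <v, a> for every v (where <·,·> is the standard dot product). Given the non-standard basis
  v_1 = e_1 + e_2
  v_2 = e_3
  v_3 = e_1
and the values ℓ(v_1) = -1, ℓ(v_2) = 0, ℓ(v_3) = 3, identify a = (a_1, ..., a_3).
a = (3, -4, 0)

Write a = (a_1, ..., a_3) in the standard basis. For each basis vector v_i, ℓ(v_i) = <v_i, a> is a linear equation in the a_j's. Collect the n equations into a matrix system V a = ℓ, where row i of V is v_i (expressed in the standard basis). Since V is invertible (lower-triangular with 1s on the diagonal, up to permutation), solve by back-substitution:
  V =
[[1, 1, 0],
 [0, 0, 1],
 [1, 0, 0]]
  V a = (-1, 0, 3)
Solving gives a = (3, -4, 0).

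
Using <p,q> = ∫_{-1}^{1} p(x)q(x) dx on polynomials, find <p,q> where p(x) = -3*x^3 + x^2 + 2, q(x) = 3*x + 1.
<p,q> = 16/15

Expand the product: p(x)·q(x) = -9*x^4 + x^2 + 6*x + 2.
∫_{-1}^{1} of each monomial x^k gives [2/(k+1) if k even, 0 if k odd]. Integrating term-by-term (or equivalently evaluating the antiderivative F(x) = -9*x^5/5 + x^3/3 + 3*x^2 + 2*x at the endpoints):
  F(1) − F(−1) = 53/15 − (37/15) = 16/15.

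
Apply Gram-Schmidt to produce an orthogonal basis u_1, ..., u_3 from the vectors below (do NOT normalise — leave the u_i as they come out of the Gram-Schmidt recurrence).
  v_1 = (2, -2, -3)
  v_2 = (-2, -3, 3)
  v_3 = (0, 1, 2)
Orthogonal basis:
  u_1 = (2, -2, -3)
  u_2 = (-20/17, -65/17, 30/17)
  u_3 = (12/13, 0, 8/13)

Apply the Gram-Schmidt recurrence
  u_1 = v_1
  u_i = v_i − Σ_{j<i} ((v_i · u_j) / (u_j · u_j)) · u_j.

Step by step this gives:
  u_1 = (2, -2, -3)
  u_2 = (-20/17, -65/17, 30/17)
  u_3 = (12/13, 0, 8/13)

Orthogonality check:
  u_2 · u_1 = 0 (should be 0)
  u_3 · u_1 = 0 (should be 0)
  u_3 · u_2 = 0 (should be 0)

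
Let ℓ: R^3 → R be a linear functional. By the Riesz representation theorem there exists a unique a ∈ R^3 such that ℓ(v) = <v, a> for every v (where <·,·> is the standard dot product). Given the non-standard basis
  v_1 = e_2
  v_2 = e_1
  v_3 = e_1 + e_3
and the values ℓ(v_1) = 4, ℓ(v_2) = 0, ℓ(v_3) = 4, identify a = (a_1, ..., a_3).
a = (0, 4, 4)

Write a = (a_1, ..., a_3) in the standard basis. For each basis vector v_i, ℓ(v_i) = <v_i, a> is a linear equation in the a_j's. Collect the n equations into a matrix system V a = ℓ, where row i of V is v_i (expressed in the standard basis). Since V is invertible (lower-triangular with 1s on the diagonal, up to permutation), solve by back-substitution:
  V =
[[0, 1, 0],
 [1, 0, 0],
 [1, 0, 1]]
  V a = (4, 0, 4)
Solving gives a = (0, 4, 4).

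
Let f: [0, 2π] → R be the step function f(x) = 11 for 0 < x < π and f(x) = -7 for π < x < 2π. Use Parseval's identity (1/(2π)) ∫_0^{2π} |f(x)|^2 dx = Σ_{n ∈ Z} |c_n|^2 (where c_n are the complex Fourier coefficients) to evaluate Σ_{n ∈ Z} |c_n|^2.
Σ |c_n|^2 = 85

Parseval equates the L^2 energy of f (normalised by 1/(2π)) with the ℓ^2 sum of its Fourier coefficients: (1/(2π)) ∫_0^{2π} |f|^2 = Σ |c_n|^2.
Compute the left side: (1/(2π)) [∫_0^π 11^2 dx + ∫_π^{2π} (-7)^2 dx] = (1/(2π)) · (121π + 49π) = (121 + 49)/2 = 85.
So Σ_{n ∈ Z} |c_n|^2 = 85.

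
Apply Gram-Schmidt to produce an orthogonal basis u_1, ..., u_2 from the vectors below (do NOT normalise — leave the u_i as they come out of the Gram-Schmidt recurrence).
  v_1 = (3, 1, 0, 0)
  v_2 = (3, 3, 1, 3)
Orthogonal basis:
  u_1 = (3, 1, 0, 0)
  u_2 = (-3/5, 9/5, 1, 3)

Apply the Gram-Schmidt recurrence
  u_1 = v_1
  u_i = v_i − Σ_{j<i} ((v_i · u_j) / (u_j · u_j)) · u_j.

Step by step this gives:
  u_1 = (3, 1, 0, 0)
  u_2 = (-3/5, 9/5, 1, 3)

Orthogonality check:
  u_2 · u_1 = 0 (should be 0)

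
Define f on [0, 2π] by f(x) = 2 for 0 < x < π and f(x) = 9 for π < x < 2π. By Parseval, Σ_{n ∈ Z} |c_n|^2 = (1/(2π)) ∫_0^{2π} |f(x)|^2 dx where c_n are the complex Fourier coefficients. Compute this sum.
Σ |c_n|^2 = 85/2

Parseval equates the L^2 energy of f (normalised by 1/(2π)) with the ℓ^2 sum of its Fourier coefficients: (1/(2π)) ∫_0^{2π} |f|^2 = Σ |c_n|^2.
Compute the left side: (1/(2π)) [∫_0^π 2^2 dx + ∫_π^{2π} 9^2 dx] = (1/(2π)) · (4π + 81π) = (4 + 81)/2 = 85/2.
So Σ_{n ∈ Z} |c_n|^2 = 85/2.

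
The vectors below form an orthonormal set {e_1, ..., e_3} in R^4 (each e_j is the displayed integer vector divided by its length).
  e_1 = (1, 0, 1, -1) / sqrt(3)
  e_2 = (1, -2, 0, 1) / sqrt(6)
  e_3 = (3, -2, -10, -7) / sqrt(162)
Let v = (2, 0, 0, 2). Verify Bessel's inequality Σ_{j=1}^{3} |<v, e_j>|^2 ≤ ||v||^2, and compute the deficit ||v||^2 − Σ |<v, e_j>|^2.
Σ |<v, e_j>|^2 = 248/81; ||v||^2 = 8; deficit = 400/81

Write each e_j = u_j / sqrt(<u_j, u_j>) where u_j is the displayed integer vector. Then <v, e_j> = <v, u_j> / sqrt(<u_j, u_j>), so |<v, e_j>|^2 = <v, u_j>^2 / <u_j, u_j>.
Coefficients: <v, e_1> = 0/sqrt(3), <v, e_2> = 4/sqrt(6), <v, e_3> = -8/sqrt(162).
Square and sum: Σ |<v, e_j>|^2 = 248/81.
Compute ||v||^2 = v·v = 8.
Deficit = 8 − 248/81 = 400/81 ≥ 0, confirming Bessel's inequality. (The deficit equals ||v − Σ <v,e_j> e_j||^2, the squared distance from v to span{e_j}.)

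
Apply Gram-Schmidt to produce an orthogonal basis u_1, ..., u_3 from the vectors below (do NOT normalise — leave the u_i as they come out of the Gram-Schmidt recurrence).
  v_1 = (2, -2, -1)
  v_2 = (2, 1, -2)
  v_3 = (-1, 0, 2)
Orthogonal basis:
  u_1 = (2, -2, -1)
  u_2 = (10/9, 17/9, -14/9)
  u_3 = (7/13, 14/65, 42/65)

Apply the Gram-Schmidt recurrence
  u_1 = v_1
  u_i = v_i − Σ_{j<i} ((v_i · u_j) / (u_j · u_j)) · u_j.

Step by step this gives:
  u_1 = (2, -2, -1)
  u_2 = (10/9, 17/9, -14/9)
  u_3 = (7/13, 14/65, 42/65)

Orthogonality check:
  u_2 · u_1 = 0 (should be 0)
  u_3 · u_1 = 0 (should be 0)
  u_3 · u_2 = 0 (should be 0)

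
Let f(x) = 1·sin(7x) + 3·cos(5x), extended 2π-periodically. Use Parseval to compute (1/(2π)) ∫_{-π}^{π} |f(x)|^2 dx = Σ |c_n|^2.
Σ |c_n|^2 = 5

Expand |f|^2 and use orthogonality of {sin(nx), cos(mx)} on [-π, π]:
  ∫_{-π}^{π} sin(nx)^2 dx = π, ∫ cos(mx)^2 dx = π, and cross terms integrate to 0.
So ∫_{-π}^{π} f(x)^2 dx = 1^2 · π + 3^2 · π = (1 + 9)π.
Divide by 2π: (1 + 9)/2 = 5.
By Parseval, this equals Σ |c_n|^2.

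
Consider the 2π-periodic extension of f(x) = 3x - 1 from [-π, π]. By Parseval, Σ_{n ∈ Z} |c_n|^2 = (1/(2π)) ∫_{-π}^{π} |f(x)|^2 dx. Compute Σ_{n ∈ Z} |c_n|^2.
Σ |c_n|^2 = 3π^2 + 1

Expand and integrate term by term over [-π, π]:
  ∫ (3x)^2 dx = 9·(2π^3/3); ∫ 2·3·(-1)·x dx = 0 (odd integrand); ∫ (-1)^2 dx = 1·2π.
So (1/(2π)) ∫_{-π}^{π} (3x - 1)^2 dx = 9π^2/3 + 1 = 3π^2 + 1.
Parseval ⇒ Σ |c_n|^2 = 3π^2 + 1.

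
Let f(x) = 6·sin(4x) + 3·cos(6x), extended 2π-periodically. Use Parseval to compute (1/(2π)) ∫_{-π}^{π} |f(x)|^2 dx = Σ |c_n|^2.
Σ |c_n|^2 = 45/2

Expand |f|^2 and use orthogonality of {sin(nx), cos(mx)} on [-π, π]:
  ∫_{-π}^{π} sin(nx)^2 dx = π, ∫ cos(mx)^2 dx = π, and cross terms integrate to 0.
So ∫_{-π}^{π} f(x)^2 dx = 6^2 · π + 3^2 · π = (36 + 9)π.
Divide by 2π: (36 + 9)/2 = 45/2.
By Parseval, this equals Σ |c_n|^2.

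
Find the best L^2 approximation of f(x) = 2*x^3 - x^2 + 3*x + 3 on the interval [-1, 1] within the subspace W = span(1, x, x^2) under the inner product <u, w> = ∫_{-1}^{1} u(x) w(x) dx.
g(x) = -x^2 + 21*x/5 + 3

The best approximation g ∈ W is the orthogonal projection of f onto W. Writing g = a_0 + a_1 x + a_2 x^2, the coefficients solve the normal equations G · a = b where
  G_{ij} = <φ_i, φ_j> and b_i = <f, φ_i>, with φ_0 = 1, φ_1 = x, φ_2 = x^2.
G =
  [2, 0, 2/3]
  [0, 2/3, 0]
  [2/3, 0, 2/5],
b = (16/3, 14/5, 8/5).
Solving gives a_0 = 3, a_1 = 21/5, a_2 = -1, so
  g(x) = -x^2 + 21*x/5 + 3.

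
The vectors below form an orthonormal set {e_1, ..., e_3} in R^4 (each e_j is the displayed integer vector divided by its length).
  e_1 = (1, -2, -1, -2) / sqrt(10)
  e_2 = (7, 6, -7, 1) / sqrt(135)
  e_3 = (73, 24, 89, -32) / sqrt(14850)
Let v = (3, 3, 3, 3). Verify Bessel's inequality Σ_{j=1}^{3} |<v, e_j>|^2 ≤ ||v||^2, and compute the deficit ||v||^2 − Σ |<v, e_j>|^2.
Σ |<v, e_j>|^2 = 801/25; ||v||^2 = 36; deficit = 99/25

Write each e_j = u_j / sqrt(<u_j, u_j>) where u_j is the displayed integer vector. Then <v, e_j> = <v, u_j> / sqrt(<u_j, u_j>), so |<v, e_j>|^2 = <v, u_j>^2 / <u_j, u_j>.
Coefficients: <v, e_1> = -12/sqrt(10), <v, e_2> = 21/sqrt(135), <v, e_3> = 462/sqrt(14850).
Square and sum: Σ |<v, e_j>|^2 = 801/25.
Compute ||v||^2 = v·v = 36.
Deficit = 36 − 801/25 = 99/25 ≥ 0, confirming Bessel's inequality. (The deficit equals ||v − Σ <v,e_j> e_j||^2, the squared distance from v to span{e_j}.)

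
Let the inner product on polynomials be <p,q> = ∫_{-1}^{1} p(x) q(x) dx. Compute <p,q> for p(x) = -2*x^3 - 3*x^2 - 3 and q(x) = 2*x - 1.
<p,q> = 32/5

Expand the product: p(x)·q(x) = -4*x^4 - 4*x^3 + 3*x^2 - 6*x + 3.
∫_{-1}^{1} of each monomial x^k gives [2/(k+1) if k even, 0 if k odd]. Integrating term-by-term (or equivalently evaluating the antiderivative F(x) = -4*x^5/5 - x^4 + x^3 - 3*x^2 + 3*x at the endpoints):
  F(1) − F(−1) = -4/5 − (-36/5) = 32/5.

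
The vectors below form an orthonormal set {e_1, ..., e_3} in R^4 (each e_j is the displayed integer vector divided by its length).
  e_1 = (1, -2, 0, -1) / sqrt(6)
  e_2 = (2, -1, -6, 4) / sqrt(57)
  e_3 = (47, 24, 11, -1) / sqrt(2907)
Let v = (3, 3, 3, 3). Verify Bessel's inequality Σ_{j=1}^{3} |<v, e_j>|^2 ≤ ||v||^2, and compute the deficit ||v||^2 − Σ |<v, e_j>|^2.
Σ |<v, e_j>|^2 = 450/17; ||v||^2 = 36; deficit = 162/17

Write each e_j = u_j / sqrt(<u_j, u_j>) where u_j is the displayed integer vector. Then <v, e_j> = <v, u_j> / sqrt(<u_j, u_j>), so |<v, e_j>|^2 = <v, u_j>^2 / <u_j, u_j>.
Coefficients: <v, e_1> = -6/sqrt(6), <v, e_2> = -3/sqrt(57), <v, e_3> = 243/sqrt(2907).
Square and sum: Σ |<v, e_j>|^2 = 450/17.
Compute ||v||^2 = v·v = 36.
Deficit = 36 − 450/17 = 162/17 ≥ 0, confirming Bessel's inequality. (The deficit equals ||v − Σ <v,e_j> e_j||^2, the squared distance from v to span{e_j}.)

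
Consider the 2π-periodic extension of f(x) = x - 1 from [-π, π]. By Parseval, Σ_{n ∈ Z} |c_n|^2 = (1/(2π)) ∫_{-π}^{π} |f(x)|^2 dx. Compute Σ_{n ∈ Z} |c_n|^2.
Σ |c_n|^2 = π^2/3 + 1

Expand and integrate term by term over [-π, π]:
  ∫ (x)^2 dx = 1·(2π^3/3); ∫ 2·1·(-1)·x dx = 0 (odd integrand); ∫ (-1)^2 dx = 1·2π.
So (1/(2π)) ∫_{-π}^{π} (x - 1)^2 dx = 1π^2/3 + 1 = π^2/3 + 1.
Parseval ⇒ Σ |c_n|^2 = π^2/3 + 1.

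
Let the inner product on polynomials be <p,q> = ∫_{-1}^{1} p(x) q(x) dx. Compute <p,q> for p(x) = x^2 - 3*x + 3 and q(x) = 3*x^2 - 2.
<p,q> = -92/15

Expand the product: p(x)·q(x) = 3*x^4 - 9*x^3 + 7*x^2 + 6*x - 6.
∫_{-1}^{1} of each monomial x^k gives [2/(k+1) if k even, 0 if k odd]. Integrating term-by-term (or equivalently evaluating the antiderivative F(x) = 3*x^5/5 - 9*x^4/4 + 7*x^3/3 + 3*x^2 - 6*x at the endpoints):
  F(1) − F(−1) = -139/60 − (229/60) = -92/15.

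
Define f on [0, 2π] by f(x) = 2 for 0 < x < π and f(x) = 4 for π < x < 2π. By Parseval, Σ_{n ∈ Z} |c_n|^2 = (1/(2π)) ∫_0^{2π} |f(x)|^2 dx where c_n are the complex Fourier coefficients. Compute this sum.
Σ |c_n|^2 = 10

Parseval equates the L^2 energy of f (normalised by 1/(2π)) with the ℓ^2 sum of its Fourier coefficients: (1/(2π)) ∫_0^{2π} |f|^2 = Σ |c_n|^2.
Compute the left side: (1/(2π)) [∫_0^π 2^2 dx + ∫_π^{2π} 4^2 dx] = (1/(2π)) · (4π + 16π) = (4 + 16)/2 = 10.
So Σ_{n ∈ Z} |c_n|^2 = 10.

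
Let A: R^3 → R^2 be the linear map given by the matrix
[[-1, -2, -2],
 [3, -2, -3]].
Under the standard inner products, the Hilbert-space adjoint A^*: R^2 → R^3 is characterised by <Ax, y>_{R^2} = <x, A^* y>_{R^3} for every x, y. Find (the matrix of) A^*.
A^* = A^T =
[[-1, 3],
 [-2, -2],
 [-2, -3]]

For real matrices with standard dot products, the defining identity <Ax, y> = <x, A^* y> gives (Ax)^T y = x^T (A^*) y, i.e. x^T A^T y = x^T (A^*) y. Since this holds for all x, y, we must have A^* = A^T. Therefore
A^* =
[[-1, 3],
 [-2, -2],
 [-2, -3]].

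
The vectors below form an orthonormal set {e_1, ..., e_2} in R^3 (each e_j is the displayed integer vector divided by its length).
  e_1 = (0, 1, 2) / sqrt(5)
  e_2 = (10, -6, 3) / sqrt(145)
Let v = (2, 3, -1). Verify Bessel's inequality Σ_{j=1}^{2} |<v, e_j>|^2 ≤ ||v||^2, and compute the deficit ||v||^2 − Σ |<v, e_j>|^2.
Σ |<v, e_j>|^2 = 6/29; ||v||^2 = 14; deficit = 400/29

Write each e_j = u_j / sqrt(<u_j, u_j>) where u_j is the displayed integer vector. Then <v, e_j> = <v, u_j> / sqrt(<u_j, u_j>), so |<v, e_j>|^2 = <v, u_j>^2 / <u_j, u_j>.
Coefficients: <v, e_1> = 1/sqrt(5), <v, e_2> = -1/sqrt(145).
Square and sum: Σ |<v, e_j>|^2 = 6/29.
Compute ||v||^2 = v·v = 14.
Deficit = 14 − 6/29 = 400/29 ≥ 0, confirming Bessel's inequality. (The deficit equals ||v − Σ <v,e_j> e_j||^2, the squared distance from v to span{e_j}.)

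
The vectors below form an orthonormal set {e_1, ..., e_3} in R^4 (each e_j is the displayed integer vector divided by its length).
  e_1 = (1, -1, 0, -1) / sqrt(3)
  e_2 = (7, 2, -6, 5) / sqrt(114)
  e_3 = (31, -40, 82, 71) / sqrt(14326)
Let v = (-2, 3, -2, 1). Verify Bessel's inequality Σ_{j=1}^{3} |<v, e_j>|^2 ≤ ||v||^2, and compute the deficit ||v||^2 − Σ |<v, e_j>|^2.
Σ |<v, e_j>|^2 = 6782/377; ||v||^2 = 18; deficit = 4/377

Write each e_j = u_j / sqrt(<u_j, u_j>) where u_j is the displayed integer vector. Then <v, e_j> = <v, u_j> / sqrt(<u_j, u_j>), so |<v, e_j>|^2 = <v, u_j>^2 / <u_j, u_j>.
Coefficients: <v, e_1> = -6/sqrt(3), <v, e_2> = 9/sqrt(114), <v, e_3> = -275/sqrt(14326).
Square and sum: Σ |<v, e_j>|^2 = 6782/377.
Compute ||v||^2 = v·v = 18.
Deficit = 18 − 6782/377 = 4/377 ≥ 0, confirming Bessel's inequality. (The deficit equals ||v − Σ <v,e_j> e_j||^2, the squared distance from v to span{e_j}.)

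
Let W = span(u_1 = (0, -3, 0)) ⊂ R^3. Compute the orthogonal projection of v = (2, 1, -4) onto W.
proj_W(v) = (0, 1, 0)

Set up U = [u_1 | ... | u_1] ∈ R^(3×1). The projector onto W = col(U) is P = U (U^T U)^(-1) U^T.
Compute U^T U =
  [9],
and U^T v = (-3).
Solve U^T U · c = U^T v for the coefficients: c = (-1/3). The projection is proj_W(v) = U c.
Check: (v - proj_W(v)) · u_1 = 0  (should be 0).
Result: proj_W(v) = (0, 1, 0).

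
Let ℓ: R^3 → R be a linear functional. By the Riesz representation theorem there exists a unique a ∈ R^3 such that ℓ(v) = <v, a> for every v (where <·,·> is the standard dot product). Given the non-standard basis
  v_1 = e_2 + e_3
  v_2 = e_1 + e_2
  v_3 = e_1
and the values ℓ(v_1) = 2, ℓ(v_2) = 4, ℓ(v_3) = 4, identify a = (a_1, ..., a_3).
a = (4, 0, 2)

Write a = (a_1, ..., a_3) in the standard basis. For each basis vector v_i, ℓ(v_i) = <v_i, a> is a linear equation in the a_j's. Collect the n equations into a matrix system V a = ℓ, where row i of V is v_i (expressed in the standard basis). Since V is invertible (lower-triangular with 1s on the diagonal, up to permutation), solve by back-substitution:
  V =
[[0, 1, 1],
 [1, 1, 0],
 [1, 0, 0]]
  V a = (2, 4, 4)
Solving gives a = (4, 0, 2).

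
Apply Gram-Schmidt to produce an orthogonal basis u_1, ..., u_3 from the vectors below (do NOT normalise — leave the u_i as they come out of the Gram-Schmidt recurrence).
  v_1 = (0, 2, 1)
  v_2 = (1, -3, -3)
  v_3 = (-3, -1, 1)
Orthogonal basis:
  u_1 = (0, 2, 1)
  u_2 = (1, 3/5, -6/5)
  u_3 = (-9/7, 3/7, -6/7)

Apply the Gram-Schmidt recurrence
  u_1 = v_1
  u_i = v_i − Σ_{j<i} ((v_i · u_j) / (u_j · u_j)) · u_j.

Step by step this gives:
  u_1 = (0, 2, 1)
  u_2 = (1, 3/5, -6/5)
  u_3 = (-9/7, 3/7, -6/7)

Orthogonality check:
  u_2 · u_1 = 0 (should be 0)
  u_3 · u_1 = 0 (should be 0)
  u_3 · u_2 = 0 (should be 0)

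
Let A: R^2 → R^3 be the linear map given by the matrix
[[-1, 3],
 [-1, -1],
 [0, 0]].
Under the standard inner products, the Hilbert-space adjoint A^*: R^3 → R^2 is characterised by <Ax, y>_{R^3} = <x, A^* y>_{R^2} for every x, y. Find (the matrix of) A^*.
A^* = A^T =
[[-1, -1, 0],
 [3, -1, 0]]

For real matrices with standard dot products, the defining identity <Ax, y> = <x, A^* y> gives (Ax)^T y = x^T (A^*) y, i.e. x^T A^T y = x^T (A^*) y. Since this holds for all x, y, we must have A^* = A^T. Therefore
A^* =
[[-1, -1, 0],
 [3, -1, 0]].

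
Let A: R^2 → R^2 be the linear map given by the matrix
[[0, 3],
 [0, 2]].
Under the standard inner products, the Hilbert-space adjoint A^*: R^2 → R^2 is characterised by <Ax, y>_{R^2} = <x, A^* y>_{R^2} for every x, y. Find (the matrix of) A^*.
A^* = A^T =
[[0, 0],
 [3, 2]]

For real matrices with standard dot products, the defining identity <Ax, y> = <x, A^* y> gives (Ax)^T y = x^T (A^*) y, i.e. x^T A^T y = x^T (A^*) y. Since this holds for all x, y, we must have A^* = A^T. Therefore
A^* =
[[0, 0],
 [3, 2]].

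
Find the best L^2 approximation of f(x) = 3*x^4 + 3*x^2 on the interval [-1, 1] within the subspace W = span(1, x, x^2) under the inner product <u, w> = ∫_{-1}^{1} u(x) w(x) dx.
g(x) = 39*x^2/7 - 9/35

The best approximation g ∈ W is the orthogonal projection of f onto W. Writing g = a_0 + a_1 x + a_2 x^2, the coefficients solve the normal equations G · a = b where
  G_{ij} = <φ_i, φ_j> and b_i = <f, φ_i>, with φ_0 = 1, φ_1 = x, φ_2 = x^2.
G =
  [2, 0, 2/3]
  [0, 2/3, 0]
  [2/3, 0, 2/5],
b = (16/5, 0, 72/35).
Solving gives a_0 = -9/35, a_1 = 0, a_2 = 39/7, so
  g(x) = 39*x^2/7 - 9/35.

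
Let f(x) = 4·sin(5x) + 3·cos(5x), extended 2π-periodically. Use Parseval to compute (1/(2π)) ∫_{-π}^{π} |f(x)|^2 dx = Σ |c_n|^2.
Σ |c_n|^2 = 25/2

Expand |f|^2 and use orthogonality of {sin(nx), cos(mx)} on [-π, π]:
  ∫_{-π}^{π} sin(nx)^2 dx = π, ∫ cos(mx)^2 dx = π, and cross terms integrate to 0.
So ∫_{-π}^{π} f(x)^2 dx = 4^2 · π + 3^2 · π = (16 + 9)π.
Divide by 2π: (16 + 9)/2 = 25/2.
By Parseval, this equals Σ |c_n|^2.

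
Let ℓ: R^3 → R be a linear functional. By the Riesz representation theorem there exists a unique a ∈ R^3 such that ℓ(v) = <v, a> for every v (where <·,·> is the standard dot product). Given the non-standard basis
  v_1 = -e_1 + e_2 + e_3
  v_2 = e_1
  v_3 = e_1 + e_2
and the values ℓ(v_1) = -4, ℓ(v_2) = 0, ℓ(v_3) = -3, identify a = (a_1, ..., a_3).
a = (0, -3, -1)

Write a = (a_1, ..., a_3) in the standard basis. For each basis vector v_i, ℓ(v_i) = <v_i, a> is a linear equation in the a_j's. Collect the n equations into a matrix system V a = ℓ, where row i of V is v_i (expressed in the standard basis). Since V is invertible (lower-triangular with 1s on the diagonal, up to permutation), solve by back-substitution:
  V =
[[-1, 1, 1],
 [1, 0, 0],
 [1, 1, 0]]
  V a = (-4, 0, -3)
Solving gives a = (0, -3, -1).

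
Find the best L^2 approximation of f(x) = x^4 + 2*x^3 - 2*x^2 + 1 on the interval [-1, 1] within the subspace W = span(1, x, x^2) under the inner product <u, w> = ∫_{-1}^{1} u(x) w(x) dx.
g(x) = -8*x^2/7 + 6*x/5 + 32/35

The best approximation g ∈ W is the orthogonal projection of f onto W. Writing g = a_0 + a_1 x + a_2 x^2, the coefficients solve the normal equations G · a = b where
  G_{ij} = <φ_i, φ_j> and b_i = <f, φ_i>, with φ_0 = 1, φ_1 = x, φ_2 = x^2.
G =
  [2, 0, 2/3]
  [0, 2/3, 0]
  [2/3, 0, 2/5],
b = (16/15, 4/5, 16/105).
Solving gives a_0 = 32/35, a_1 = 6/5, a_2 = -8/7, so
  g(x) = -8*x^2/7 + 6*x/5 + 32/35.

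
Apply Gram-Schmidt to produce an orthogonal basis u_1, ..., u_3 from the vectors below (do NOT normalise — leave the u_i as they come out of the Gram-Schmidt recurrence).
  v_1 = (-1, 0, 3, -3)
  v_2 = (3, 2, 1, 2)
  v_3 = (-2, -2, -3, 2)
Orthogonal basis:
  u_1 = (-1, 0, 3, -3)
  u_2 = (51/19, 2, 37/19, 20/19)
  u_3 = (-1/2, -19/51, 65/102, 41/51)

Apply the Gram-Schmidt recurrence
  u_1 = v_1
  u_i = v_i − Σ_{j<i} ((v_i · u_j) / (u_j · u_j)) · u_j.

Step by step this gives:
  u_1 = (-1, 0, 3, -3)
  u_2 = (51/19, 2, 37/19, 20/19)
  u_3 = (-1/2, -19/51, 65/102, 41/51)

Orthogonality check:
  u_2 · u_1 = 0 (should be 0)
  u_3 · u_1 = 0 (should be 0)
  u_3 · u_2 = 0 (should be 0)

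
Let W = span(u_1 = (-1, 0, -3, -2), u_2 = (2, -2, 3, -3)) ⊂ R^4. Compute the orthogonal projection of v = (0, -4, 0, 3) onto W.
proj_W(v) = (73/339, 88/339, 117/113, 454/339)

Set up U = [u_1 | ... | u_2] ∈ R^(4×2). The projector onto W = col(U) is P = U (U^T U)^(-1) U^T.
Compute U^T U =
  [14, -5]
  [-5, 26],
and U^T v = (-6, -1).
Solve U^T U · c = U^T v for the coefficients: c = (-161/339, -44/339). The projection is proj_W(v) = U c.
Check: (v - proj_W(v)) · u_1 = 0  (should be 0).
Check: (v - proj_W(v)) · u_2 = 0  (should be 0).
Result: proj_W(v) = (73/339, 88/339, 117/113, 454/339).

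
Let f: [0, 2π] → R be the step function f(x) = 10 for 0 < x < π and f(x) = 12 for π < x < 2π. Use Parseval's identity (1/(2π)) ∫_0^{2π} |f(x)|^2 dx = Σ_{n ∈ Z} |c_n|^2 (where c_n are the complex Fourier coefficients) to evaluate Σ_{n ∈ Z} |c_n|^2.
Σ |c_n|^2 = 122

Parseval equates the L^2 energy of f (normalised by 1/(2π)) with the ℓ^2 sum of its Fourier coefficients: (1/(2π)) ∫_0^{2π} |f|^2 = Σ |c_n|^2.
Compute the left side: (1/(2π)) [∫_0^π 10^2 dx + ∫_π^{2π} 12^2 dx] = (1/(2π)) · (100π + 144π) = (100 + 144)/2 = 122.
So Σ_{n ∈ Z} |c_n|^2 = 122.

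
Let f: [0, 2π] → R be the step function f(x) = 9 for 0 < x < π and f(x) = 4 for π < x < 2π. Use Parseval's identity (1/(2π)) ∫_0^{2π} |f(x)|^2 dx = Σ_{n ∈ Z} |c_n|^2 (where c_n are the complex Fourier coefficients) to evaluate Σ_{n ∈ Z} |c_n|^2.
Σ |c_n|^2 = 97/2

Parseval equates the L^2 energy of f (normalised by 1/(2π)) with the ℓ^2 sum of its Fourier coefficients: (1/(2π)) ∫_0^{2π} |f|^2 = Σ |c_n|^2.
Compute the left side: (1/(2π)) [∫_0^π 9^2 dx + ∫_π^{2π} 4^2 dx] = (1/(2π)) · (81π + 16π) = (81 + 16)/2 = 97/2.
So Σ_{n ∈ Z} |c_n|^2 = 97/2.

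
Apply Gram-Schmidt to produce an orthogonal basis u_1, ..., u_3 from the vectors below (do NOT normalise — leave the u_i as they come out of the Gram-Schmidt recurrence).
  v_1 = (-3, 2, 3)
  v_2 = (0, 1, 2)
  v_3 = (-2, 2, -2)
Orthogonal basis:
  u_1 = (-3, 2, 3)
  u_2 = (12/11, 3/11, 10/11)
  u_3 = (8/23, 48/23, -24/23)

Apply the Gram-Schmidt recurrence
  u_1 = v_1
  u_i = v_i − Σ_{j<i} ((v_i · u_j) / (u_j · u_j)) · u_j.

Step by step this gives:
  u_1 = (-3, 2, 3)
  u_2 = (12/11, 3/11, 10/11)
  u_3 = (8/23, 48/23, -24/23)

Orthogonality check:
  u_2 · u_1 = 0 (should be 0)
  u_3 · u_1 = 0 (should be 0)
  u_3 · u_2 = 0 (should be 0)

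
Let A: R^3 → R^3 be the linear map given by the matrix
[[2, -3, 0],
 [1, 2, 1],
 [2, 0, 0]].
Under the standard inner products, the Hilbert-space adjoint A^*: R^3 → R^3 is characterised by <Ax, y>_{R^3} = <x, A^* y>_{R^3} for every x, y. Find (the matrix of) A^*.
A^* = A^T =
[[2, 1, 2],
 [-3, 2, 0],
 [0, 1, 0]]

For real matrices with standard dot products, the defining identity <Ax, y> = <x, A^* y> gives (Ax)^T y = x^T (A^*) y, i.e. x^T A^T y = x^T (A^*) y. Since this holds for all x, y, we must have A^* = A^T. Therefore
A^* =
[[2, 1, 2],
 [-3, 2, 0],
 [0, 1, 0]].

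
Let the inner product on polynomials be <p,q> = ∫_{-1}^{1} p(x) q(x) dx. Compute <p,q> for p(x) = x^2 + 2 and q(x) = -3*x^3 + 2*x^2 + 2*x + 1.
<p,q> = 122/15

Expand the product: p(x)·q(x) = -3*x^5 + 2*x^4 - 4*x^3 + 5*x^2 + 4*x + 2.
∫_{-1}^{1} of each monomial x^k gives [2/(k+1) if k even, 0 if k odd]. Integrating term-by-term (or equivalently evaluating the antiderivative F(x) = -x^6/2 + 2*x^5/5 - x^4 + 5*x^3/3 + 2*x^2 + 2*x at the endpoints):
  F(1) − F(−1) = 137/30 − (-107/30) = 122/15.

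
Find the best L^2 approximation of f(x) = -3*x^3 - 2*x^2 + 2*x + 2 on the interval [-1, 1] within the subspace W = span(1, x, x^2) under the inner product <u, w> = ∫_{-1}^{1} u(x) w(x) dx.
g(x) = -2*x^2 + x/5 + 2

The best approximation g ∈ W is the orthogonal projection of f onto W. Writing g = a_0 + a_1 x + a_2 x^2, the coefficients solve the normal equations G · a = b where
  G_{ij} = <φ_i, φ_j> and b_i = <f, φ_i>, with φ_0 = 1, φ_1 = x, φ_2 = x^2.
G =
  [2, 0, 2/3]
  [0, 2/3, 0]
  [2/3, 0, 2/5],
b = (8/3, 2/15, 8/15).
Solving gives a_0 = 2, a_1 = 1/5, a_2 = -2, so
  g(x) = -2*x^2 + x/5 + 2.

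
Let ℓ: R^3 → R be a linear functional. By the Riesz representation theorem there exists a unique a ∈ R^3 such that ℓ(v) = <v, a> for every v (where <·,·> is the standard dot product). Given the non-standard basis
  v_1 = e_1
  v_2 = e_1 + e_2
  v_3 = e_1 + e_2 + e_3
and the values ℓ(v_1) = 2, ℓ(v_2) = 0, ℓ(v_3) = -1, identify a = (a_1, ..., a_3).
a = (2, -2, -1)

Write a = (a_1, ..., a_3) in the standard basis. For each basis vector v_i, ℓ(v_i) = <v_i, a> is a linear equation in the a_j's. Collect the n equations into a matrix system V a = ℓ, where row i of V is v_i (expressed in the standard basis). Since V is invertible (lower-triangular with 1s on the diagonal, up to permutation), solve by back-substitution:
  V =
[[1, 0, 0],
 [1, 1, 0],
 [1, 1, 1]]
  V a = (2, 0, -1)
Solving gives a = (2, -2, -1).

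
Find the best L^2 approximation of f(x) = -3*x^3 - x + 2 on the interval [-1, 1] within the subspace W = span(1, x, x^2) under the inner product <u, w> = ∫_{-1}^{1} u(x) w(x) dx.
g(x) = 2 - 14*x/5

The best approximation g ∈ W is the orthogonal projection of f onto W. Writing g = a_0 + a_1 x + a_2 x^2, the coefficients solve the normal equations G · a = b where
  G_{ij} = <φ_i, φ_j> and b_i = <f, φ_i>, with φ_0 = 1, φ_1 = x, φ_2 = x^2.
G =
  [2, 0, 2/3]
  [0, 2/3, 0]
  [2/3, 0, 2/5],
b = (4, -28/15, 4/3).
Solving gives a_0 = 2, a_1 = -14/5, a_2 = 0, so
  g(x) = 2 - 14*x/5.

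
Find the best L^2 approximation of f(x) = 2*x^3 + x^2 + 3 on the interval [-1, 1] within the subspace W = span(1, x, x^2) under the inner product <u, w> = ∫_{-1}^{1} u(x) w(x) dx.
g(x) = x^2 + 6*x/5 + 3

The best approximation g ∈ W is the orthogonal projection of f onto W. Writing g = a_0 + a_1 x + a_2 x^2, the coefficients solve the normal equations G · a = b where
  G_{ij} = <φ_i, φ_j> and b_i = <f, φ_i>, with φ_0 = 1, φ_1 = x, φ_2 = x^2.
G =
  [2, 0, 2/3]
  [0, 2/3, 0]
  [2/3, 0, 2/5],
b = (20/3, 4/5, 12/5).
Solving gives a_0 = 3, a_1 = 6/5, a_2 = 1, so
  g(x) = x^2 + 6*x/5 + 3.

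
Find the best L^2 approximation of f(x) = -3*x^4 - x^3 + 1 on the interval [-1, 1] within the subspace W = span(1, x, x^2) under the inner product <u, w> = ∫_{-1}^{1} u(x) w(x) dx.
g(x) = -18*x^2/7 - 3*x/5 + 44/35

The best approximation g ∈ W is the orthogonal projection of f onto W. Writing g = a_0 + a_1 x + a_2 x^2, the coefficients solve the normal equations G · a = b where
  G_{ij} = <φ_i, φ_j> and b_i = <f, φ_i>, with φ_0 = 1, φ_1 = x, φ_2 = x^2.
G =
  [2, 0, 2/3]
  [0, 2/3, 0]
  [2/3, 0, 2/5],
b = (4/5, -2/5, -4/21).
Solving gives a_0 = 44/35, a_1 = -3/5, a_2 = -18/7, so
  g(x) = -18*x^2/7 - 3*x/5 + 44/35.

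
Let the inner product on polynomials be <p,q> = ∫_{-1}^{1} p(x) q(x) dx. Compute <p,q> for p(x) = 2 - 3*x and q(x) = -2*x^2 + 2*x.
<p,q> = -20/3

Expand the product: p(x)·q(x) = 6*x^3 - 10*x^2 + 4*x.
∫_{-1}^{1} of each monomial x^k gives [2/(k+1) if k even, 0 if k odd]. Integrating term-by-term (or equivalently evaluating the antiderivative F(x) = 3*x^4/2 - 10*x^3/3 + 2*x^2 at the endpoints):
  F(1) − F(−1) = 1/6 − (41/6) = -20/3.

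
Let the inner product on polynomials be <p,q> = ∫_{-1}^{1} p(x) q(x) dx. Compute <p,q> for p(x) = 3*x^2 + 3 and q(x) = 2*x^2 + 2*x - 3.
<p,q> = -88/5

Expand the product: p(x)·q(x) = 6*x^4 + 6*x^3 - 3*x^2 + 6*x - 9.
∫_{-1}^{1} of each monomial x^k gives [2/(k+1) if k even, 0 if k odd]. Integrating term-by-term (or equivalently evaluating the antiderivative F(x) = 6*x^5/5 + 3*x^4/2 - x^3 + 3*x^2 - 9*x at the endpoints):
  F(1) − F(−1) = -43/10 − (133/10) = -88/5.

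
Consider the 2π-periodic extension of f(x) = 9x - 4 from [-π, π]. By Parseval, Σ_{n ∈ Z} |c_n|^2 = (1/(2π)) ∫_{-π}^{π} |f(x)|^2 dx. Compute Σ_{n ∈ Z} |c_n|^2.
Σ |c_n|^2 = 27π^2 + 16

Expand and integrate term by term over [-π, π]:
  ∫ (9x)^2 dx = 81·(2π^3/3); ∫ 2·9·(-4)·x dx = 0 (odd integrand); ∫ (-4)^2 dx = 16·2π.
So (1/(2π)) ∫_{-π}^{π} (9x - 4)^2 dx = 81π^2/3 + 16 = 27π^2 + 16.
Parseval ⇒ Σ |c_n|^2 = 27π^2 + 16.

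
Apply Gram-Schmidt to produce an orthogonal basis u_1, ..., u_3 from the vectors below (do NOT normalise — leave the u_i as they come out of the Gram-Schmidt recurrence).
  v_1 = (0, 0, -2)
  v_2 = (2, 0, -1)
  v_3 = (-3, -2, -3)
Orthogonal basis:
  u_1 = (0, 0, -2)
  u_2 = (2, 0, 0)
  u_3 = (0, -2, 0)

Apply the Gram-Schmidt recurrence
  u_1 = v_1
  u_i = v_i − Σ_{j<i} ((v_i · u_j) / (u_j · u_j)) · u_j.

Step by step this gives:
  u_1 = (0, 0, -2)
  u_2 = (2, 0, 0)
  u_3 = (0, -2, 0)

Orthogonality check:
  u_2 · u_1 = 0 (should be 0)
  u_3 · u_1 = 0 (should be 0)
  u_3 · u_2 = 0 (should be 0)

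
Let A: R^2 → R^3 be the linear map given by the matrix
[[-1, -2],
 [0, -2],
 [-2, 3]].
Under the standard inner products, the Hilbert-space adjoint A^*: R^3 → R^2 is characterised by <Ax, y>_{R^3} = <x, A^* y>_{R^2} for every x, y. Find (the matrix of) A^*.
A^* = A^T =
[[-1, 0, -2],
 [-2, -2, 3]]

For real matrices with standard dot products, the defining identity <Ax, y> = <x, A^* y> gives (Ax)^T y = x^T (A^*) y, i.e. x^T A^T y = x^T (A^*) y. Since this holds for all x, y, we must have A^* = A^T. Therefore
A^* =
[[-1, 0, -2],
 [-2, -2, 3]].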